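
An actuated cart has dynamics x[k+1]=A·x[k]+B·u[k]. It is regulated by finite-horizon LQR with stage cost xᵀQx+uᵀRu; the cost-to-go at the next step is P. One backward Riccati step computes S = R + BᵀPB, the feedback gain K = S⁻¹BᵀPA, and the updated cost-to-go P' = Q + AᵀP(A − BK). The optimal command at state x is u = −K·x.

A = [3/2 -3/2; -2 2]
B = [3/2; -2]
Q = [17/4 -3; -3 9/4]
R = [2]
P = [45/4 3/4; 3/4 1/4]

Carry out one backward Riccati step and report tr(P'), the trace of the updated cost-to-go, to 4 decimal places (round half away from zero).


10.1640

BᵀP = [15.3750 0.6250]
S = R + BᵀPB = [2] + [21.8125] = [23.8125]
BᵀPA = [21.8125 -21.8125]
K = S⁻¹·BᵀPA = [0.9160 -0.9160]
A−BK = [0.1260 -0.1260; -0.1680 0.1680]
AᵀP(A−BK) = [1.8320 -1.8320; -1.8320 1.8320]
P' = Q + AᵀP(A−BK) = [6.0820 -4.8320; -4.8320 4.0820]
tr(P') = 10.1640


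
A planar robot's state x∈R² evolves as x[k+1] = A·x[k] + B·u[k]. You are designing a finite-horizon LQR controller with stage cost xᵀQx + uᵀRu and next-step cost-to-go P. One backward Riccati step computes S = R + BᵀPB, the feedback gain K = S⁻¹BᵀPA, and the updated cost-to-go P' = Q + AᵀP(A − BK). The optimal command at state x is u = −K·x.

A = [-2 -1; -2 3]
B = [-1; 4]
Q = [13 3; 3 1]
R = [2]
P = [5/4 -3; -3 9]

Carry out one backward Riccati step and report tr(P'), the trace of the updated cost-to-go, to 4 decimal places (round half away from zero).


16.6964

BᵀP = [-13.2500 39.0000]
S = R + BᵀPB = [2] + [169.2500] = [171.2500]
BᵀPA = [-51.5000 130.2500]
K = S⁻¹·BᵀPA = [-0.3007 0.7606]
A−BK = [-2.3007 -0.2394; -0.7971 -0.0423]
AᵀP(A−BK) = [1.5124 -0.3299; -0.3299 1.1839]
P' = Q + AᵀP(A−BK) = [14.5124 2.6701; 2.6701 2.1839]
tr(P') = 16.6964


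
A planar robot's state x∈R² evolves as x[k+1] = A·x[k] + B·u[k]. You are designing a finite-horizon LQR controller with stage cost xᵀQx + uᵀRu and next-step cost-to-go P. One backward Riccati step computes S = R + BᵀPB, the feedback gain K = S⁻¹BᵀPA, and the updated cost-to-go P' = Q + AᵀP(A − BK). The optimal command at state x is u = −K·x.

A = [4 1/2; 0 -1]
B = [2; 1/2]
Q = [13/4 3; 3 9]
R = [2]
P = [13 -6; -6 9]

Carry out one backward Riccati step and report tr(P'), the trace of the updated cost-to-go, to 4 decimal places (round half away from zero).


BᵀP = [23.0000 -7.5000]
S = R + BᵀPB = [2] + [42.2500] = [44.2500]
BᵀPA = [92.0000 19.0000]
K = S⁻¹·BᵀPA = [2.0791 0.4294]
A−BK = [-0.1582 -0.3588; -1.0395 -1.2147]
AᵀP(A−BK) = [16.7232 10.4972; 10.4972 10.0918]
P' = Q + AᵀP(A−BK) = [19.9732 13.4972; 13.4972 19.0918]
tr(P') = 39.0650

39.0650


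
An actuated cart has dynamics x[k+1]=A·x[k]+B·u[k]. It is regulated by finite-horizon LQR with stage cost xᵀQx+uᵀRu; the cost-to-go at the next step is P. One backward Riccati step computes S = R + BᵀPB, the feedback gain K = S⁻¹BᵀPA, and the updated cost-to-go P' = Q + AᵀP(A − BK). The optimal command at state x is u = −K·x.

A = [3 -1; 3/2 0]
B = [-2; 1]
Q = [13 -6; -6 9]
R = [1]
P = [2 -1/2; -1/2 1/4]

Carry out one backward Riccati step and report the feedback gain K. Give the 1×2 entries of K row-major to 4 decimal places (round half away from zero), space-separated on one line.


BᵀP = [-4.5000 1.2500]
S = R + BᵀPB = [1] + [10.2500] = [11.2500]
BᵀPA = [-11.6250 4.5000]
K = S⁻¹·BᵀPA = [-1.0333 0.4000]
A−BK = [0.9333 -0.2000; 2.5333 -0.4000]
AᵀP(A−BK) = [2.0500 -0.6000; -0.6000 0.2000]
P' = Q + AᵀP(A−BK) = [15.0500 -6.6000; -6.6000 9.2000]
tr(P') = 24.2500

-1.0333 0.4000


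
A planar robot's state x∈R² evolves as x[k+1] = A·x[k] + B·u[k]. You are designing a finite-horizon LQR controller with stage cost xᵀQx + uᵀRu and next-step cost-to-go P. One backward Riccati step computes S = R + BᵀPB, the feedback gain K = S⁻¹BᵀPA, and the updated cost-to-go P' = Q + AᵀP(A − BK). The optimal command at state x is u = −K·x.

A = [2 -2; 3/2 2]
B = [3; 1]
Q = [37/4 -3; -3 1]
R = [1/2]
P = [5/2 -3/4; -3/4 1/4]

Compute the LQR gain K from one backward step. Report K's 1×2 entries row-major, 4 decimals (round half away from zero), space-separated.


BᵀP = [6.7500 -2.0000]
S = R + BᵀPB = [1/2] + [18.2500] = [18.7500]
BᵀPA = [10.5000 -17.5000]
K = S⁻¹·BᵀPA = [0.5600 -0.9333]
A−BK = [0.3200 0.8000; 0.9400 2.9333]
AᵀP(A−BK) = [0.1825 -0.2000; -0.2000 0.6667]
P' = Q + AᵀP(A−BK) = [9.4325 -3.2000; -3.2000 1.6667]
tr(P') = 11.0992

0.5600 -0.9333


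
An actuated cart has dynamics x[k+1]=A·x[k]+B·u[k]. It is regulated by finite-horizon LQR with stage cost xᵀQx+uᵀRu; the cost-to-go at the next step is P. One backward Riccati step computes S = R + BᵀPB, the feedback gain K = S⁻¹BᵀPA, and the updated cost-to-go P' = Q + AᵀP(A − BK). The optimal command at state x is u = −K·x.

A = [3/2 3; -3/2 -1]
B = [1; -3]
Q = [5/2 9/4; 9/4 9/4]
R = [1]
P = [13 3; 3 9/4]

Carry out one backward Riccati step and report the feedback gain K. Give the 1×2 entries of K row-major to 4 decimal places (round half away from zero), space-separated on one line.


0.7154 0.9692

BᵀP = [4.0000 -3.7500]
S = R + BᵀPB = [1] + [15.2500] = [16.2500]
BᵀPA = [11.6250 15.7500]
K = S⁻¹·BᵀPA = [0.7154 0.9692]
A−BK = [0.7846 2.0308; 0.6462 1.9077]
AᵀP(A−BK) = [12.4962 32.6077; 32.6077 85.9846]
P' = Q + AᵀP(A−BK) = [14.9962 34.8577; 34.8577 88.2346]
tr(P') = 103.2308


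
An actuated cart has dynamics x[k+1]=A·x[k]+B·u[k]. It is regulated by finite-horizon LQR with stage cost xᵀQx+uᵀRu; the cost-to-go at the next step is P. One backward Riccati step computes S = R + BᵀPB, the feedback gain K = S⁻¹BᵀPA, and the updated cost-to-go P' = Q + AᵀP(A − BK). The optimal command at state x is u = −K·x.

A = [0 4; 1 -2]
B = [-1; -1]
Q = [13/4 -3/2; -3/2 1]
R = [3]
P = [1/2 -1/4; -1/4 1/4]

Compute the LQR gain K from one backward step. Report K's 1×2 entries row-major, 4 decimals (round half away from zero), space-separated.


0.0000 -0.3077

BᵀP = [-0.2500 0.0000]
S = R + BᵀPB = [3] + [0.2500] = [3.2500]
BᵀPA = [0.0000 -1.0000]
K = S⁻¹·BᵀPA = [0.0000 -0.3077]
A−BK = [0.0000 3.6923; 1.0000 -2.3077]
AᵀP(A−BK) = [0.2500 -1.5000; -1.5000 12.6923]
P' = Q + AᵀP(A−BK) = [3.5000 -3.0000; -3.0000 13.6923]
tr(P') = 17.1923


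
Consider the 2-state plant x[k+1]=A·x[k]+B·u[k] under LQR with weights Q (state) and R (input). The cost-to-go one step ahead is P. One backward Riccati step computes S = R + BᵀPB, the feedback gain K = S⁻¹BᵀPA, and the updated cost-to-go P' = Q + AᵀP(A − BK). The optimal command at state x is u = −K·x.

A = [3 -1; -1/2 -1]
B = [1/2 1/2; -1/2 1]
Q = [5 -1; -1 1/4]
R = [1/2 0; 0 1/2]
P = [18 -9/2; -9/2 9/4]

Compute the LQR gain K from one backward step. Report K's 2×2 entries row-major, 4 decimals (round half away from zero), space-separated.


BᵀP = [11.2500 -3.3750; 4.5000 0.0000]
S = R + BᵀPB = [1/2 0; 0 1/2] + [7.3125 2.2500; 2.2500 2.2500] = [7.8125 2.2500; 2.2500 2.7500]
BᵀPA = [35.4375 -7.8750; 13.5000 -4.5000]
K = S⁻¹·BᵀPA = [4.0847 -0.7022; 1.5671 -1.0618]
A−BK = [0.1741 -0.1180; -0.0247 -0.2892]
AᵀP(A−BK) = [10.1560 -2.4063; -2.4063 0.9420]
P' = Q + AᵀP(A−BK) = [15.1560 -3.4063; -3.4063 1.1920]
tr(P') = 16.3480

4.0847 -0.7022 1.5671 -1.0618


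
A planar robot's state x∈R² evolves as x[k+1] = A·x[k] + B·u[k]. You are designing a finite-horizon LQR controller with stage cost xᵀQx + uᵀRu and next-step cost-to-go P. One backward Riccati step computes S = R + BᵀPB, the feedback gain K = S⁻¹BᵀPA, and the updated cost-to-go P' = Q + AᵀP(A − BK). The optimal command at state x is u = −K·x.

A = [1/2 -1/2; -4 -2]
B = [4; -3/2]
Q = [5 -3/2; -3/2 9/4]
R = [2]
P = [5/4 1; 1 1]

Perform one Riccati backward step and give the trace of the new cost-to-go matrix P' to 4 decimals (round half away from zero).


BᵀP = [3.5000 2.5000]
S = R + BᵀPB = [2] + [10.2500] = [12.2500]
BᵀPA = [-8.2500 -6.7500]
K = S⁻¹·BᵀPA = [-0.6735 -0.5510]
A−BK = [3.1939 1.7041; -5.0102 -2.8265]
AᵀP(A−BK) = [6.7564 4.1416; 4.1416 2.5931]
P' = Q + AᵀP(A−BK) = [11.7564 2.6416; 2.6416 4.8431]
tr(P') = 16.5995

16.5995


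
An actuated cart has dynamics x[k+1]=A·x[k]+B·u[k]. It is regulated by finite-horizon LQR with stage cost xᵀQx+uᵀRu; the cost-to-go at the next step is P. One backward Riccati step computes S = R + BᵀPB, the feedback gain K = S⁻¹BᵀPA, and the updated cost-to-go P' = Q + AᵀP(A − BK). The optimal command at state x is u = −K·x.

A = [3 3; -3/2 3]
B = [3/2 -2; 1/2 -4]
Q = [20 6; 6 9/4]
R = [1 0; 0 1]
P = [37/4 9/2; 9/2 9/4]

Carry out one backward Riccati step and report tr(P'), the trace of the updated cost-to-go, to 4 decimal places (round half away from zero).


24.3335

BᵀP = [16.1250 7.8750; -36.5000 -18.0000]
S = R + BᵀPB = [1 0; 0 1] + [28.1250 -63.7500; -63.7500 145.0000] = [29.1250 -63.7500; -63.7500 146.0000]
BᵀPA = [36.5625 72.0000; -82.5000 -163.5000]
K = S⁻¹·BᵀPA = [0.4185 0.4723; -0.3823 -0.9136]
A−BK = [1.6076 0.4643; -3.2386 -0.8907]
AᵀP(A−BK) = [0.9686 0.7316; 0.7316 1.1149]
P' = Q + AᵀP(A−BK) = [20.9686 6.7316; 6.7316 3.3649]
tr(P') = 24.3335


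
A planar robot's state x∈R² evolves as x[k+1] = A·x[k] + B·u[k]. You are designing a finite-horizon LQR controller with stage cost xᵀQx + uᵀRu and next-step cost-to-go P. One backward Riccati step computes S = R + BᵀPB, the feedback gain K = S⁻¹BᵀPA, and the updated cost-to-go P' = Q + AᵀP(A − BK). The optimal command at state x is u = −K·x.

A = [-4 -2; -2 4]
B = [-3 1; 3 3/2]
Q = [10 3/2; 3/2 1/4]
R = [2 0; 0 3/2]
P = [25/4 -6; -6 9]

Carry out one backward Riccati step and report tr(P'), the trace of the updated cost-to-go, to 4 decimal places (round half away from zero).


19.7347

BᵀP = [-36.7500 45.0000; -2.7500 7.5000]
S = R + BᵀPB = [2 0; 0 3/2] + [245.2500 30.7500; 30.7500 8.5000] = [247.2500 30.7500; 30.7500 10.0000]
BᵀPA = [57.0000 253.5000; -4.0000 35.5000]
K = S⁻¹·BᵀPA = [0.4538 0.9453; -1.7956 0.6433]
A−BK = [-0.8429 0.1925; -0.6682 0.1993]
AᵀP(A−BK) = [6.9482 -1.3075; -1.3075 2.5364]
P' = Q + AᵀP(A−BK) = [16.9482 0.1925; 0.1925 2.7864]
tr(P') = 19.7347


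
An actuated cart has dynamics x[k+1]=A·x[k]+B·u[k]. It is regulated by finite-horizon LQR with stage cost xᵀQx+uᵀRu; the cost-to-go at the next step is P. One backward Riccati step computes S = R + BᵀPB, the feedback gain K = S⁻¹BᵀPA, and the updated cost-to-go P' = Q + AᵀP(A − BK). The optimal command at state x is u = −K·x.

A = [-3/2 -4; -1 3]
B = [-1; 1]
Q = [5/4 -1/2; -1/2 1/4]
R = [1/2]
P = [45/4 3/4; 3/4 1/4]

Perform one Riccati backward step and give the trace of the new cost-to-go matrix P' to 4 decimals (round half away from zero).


BᵀP = [-10.5000 -0.5000]
S = R + BᵀPB = [1/2] + [10.0000] = [10.5000]
BᵀPA = [16.2500 40.5000]
K = S⁻¹·BᵀPA = [1.5476 3.8571]
A−BK = [0.0476 -0.1429; -2.5476 -0.8571]
AᵀP(A−BK) = [2.6637 3.6964; 3.6964 8.0357]
P' = Q + AᵀP(A−BK) = [3.9137 3.1964; 3.1964 8.2857]
tr(P') = 12.1994

12.1994


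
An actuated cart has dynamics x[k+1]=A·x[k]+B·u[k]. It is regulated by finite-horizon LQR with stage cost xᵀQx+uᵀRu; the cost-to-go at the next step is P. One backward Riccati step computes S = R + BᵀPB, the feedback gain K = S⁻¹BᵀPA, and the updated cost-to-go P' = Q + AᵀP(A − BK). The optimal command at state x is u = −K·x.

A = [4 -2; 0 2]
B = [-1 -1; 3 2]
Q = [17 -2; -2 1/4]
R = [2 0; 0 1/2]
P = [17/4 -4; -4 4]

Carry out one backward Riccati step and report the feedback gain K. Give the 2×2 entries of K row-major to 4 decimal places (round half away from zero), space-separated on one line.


-0.2298 0.2837 -1.0317 0.9472

BᵀP = [-16.2500 16.0000; -12.2500 12.0000]
S = R + BᵀPB = [2 0; 0 1/2] + [64.2500 48.2500; 48.2500 36.2500] = [66.2500 48.2500; 48.2500 36.7500]
BᵀPA = [-65.0000 64.5000; -49.0000 48.5000]
K = S⁻¹·BᵀPA = [-0.2298 0.2837; -1.0317 0.9472]
A−BK = [2.7386 -0.7691; 2.7526 -0.7456]
AᵀP(A−BK) = [2.5135 -1.1442; -1.1442 0.7597]
P' = Q + AᵀP(A−BK) = [19.5135 -3.1442; -3.1442 1.0097]
tr(P') = 20.5232


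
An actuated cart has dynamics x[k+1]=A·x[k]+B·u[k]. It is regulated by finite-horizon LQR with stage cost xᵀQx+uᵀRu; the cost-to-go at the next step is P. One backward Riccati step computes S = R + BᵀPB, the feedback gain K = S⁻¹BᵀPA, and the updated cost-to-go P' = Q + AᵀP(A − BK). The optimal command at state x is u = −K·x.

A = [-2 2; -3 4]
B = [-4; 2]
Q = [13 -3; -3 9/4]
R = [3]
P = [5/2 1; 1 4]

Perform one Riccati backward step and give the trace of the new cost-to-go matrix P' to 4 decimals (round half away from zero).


BᵀP = [-8.0000 4.0000]
S = R + BᵀPB = [3] + [40.0000] = [43.0000]
BᵀPA = [4.0000 0.0000]
K = S⁻¹·BᵀPA = [0.0930 0.0000]
A−BK = [-1.6279 2.0000; -3.1860 4.0000]
AᵀP(A−BK) = [57.6279 -72.0000; -72.0000 90.0000]
P' = Q + AᵀP(A−BK) = [70.6279 -75.0000; -75.0000 92.2500]
tr(P') = 162.8779

162.8779


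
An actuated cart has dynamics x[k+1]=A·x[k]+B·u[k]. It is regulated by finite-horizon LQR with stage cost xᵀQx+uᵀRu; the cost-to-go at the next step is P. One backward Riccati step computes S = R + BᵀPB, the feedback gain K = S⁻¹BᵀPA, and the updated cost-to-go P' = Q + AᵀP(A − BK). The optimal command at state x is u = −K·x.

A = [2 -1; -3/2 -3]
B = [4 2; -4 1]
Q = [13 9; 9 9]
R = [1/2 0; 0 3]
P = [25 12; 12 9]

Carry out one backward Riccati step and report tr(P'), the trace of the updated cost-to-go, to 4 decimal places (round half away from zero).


BᵀP = [52.0000 12.0000; 62.0000 33.0000]
S = R + BᵀPB = [1/2 0; 0 3] + [160.0000 116.0000; 116.0000 157.0000] = [160.5000 116.0000; 116.0000 160.0000]
BᵀPA = [86.0000 -88.0000; 74.5000 -161.0000]
K = S⁻¹·BᵀPA = [0.4187 0.3760; 0.1621 -1.2788]
A−BK = [0.0011 0.0537; 0.0127 -0.2172]
AᵀP(A−BK) = [0.1683 -0.5611; -0.5611 5.1937]
P' = Q + AᵀP(A−BK) = [13.1683 8.4389; 8.4389 14.1937]
tr(P') = 27.3619

27.3619


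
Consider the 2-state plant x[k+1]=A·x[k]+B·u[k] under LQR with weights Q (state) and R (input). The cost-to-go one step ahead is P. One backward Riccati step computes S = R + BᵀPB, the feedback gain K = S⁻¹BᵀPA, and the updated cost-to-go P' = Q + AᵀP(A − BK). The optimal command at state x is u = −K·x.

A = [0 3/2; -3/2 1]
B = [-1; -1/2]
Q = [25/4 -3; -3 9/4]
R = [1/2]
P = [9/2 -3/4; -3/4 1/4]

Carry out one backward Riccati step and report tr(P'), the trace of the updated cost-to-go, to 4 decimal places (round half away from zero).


9.8089

BᵀP = [-4.1250 0.6250]
S = R + BᵀPB = [1/2] + [3.8125] = [4.3125]
BᵀPA = [-0.9375 -5.5625]
K = S⁻¹·BᵀPA = [-0.2174 -1.2899]
A−BK = [-0.2174 0.2101; -1.6087 0.3551]
AᵀP(A−BK) = [0.3587 0.1033; 0.1033 0.9502]
P' = Q + AᵀP(A−BK) = [6.6087 -2.8967; -2.8967 3.2002]
tr(P') = 9.8089


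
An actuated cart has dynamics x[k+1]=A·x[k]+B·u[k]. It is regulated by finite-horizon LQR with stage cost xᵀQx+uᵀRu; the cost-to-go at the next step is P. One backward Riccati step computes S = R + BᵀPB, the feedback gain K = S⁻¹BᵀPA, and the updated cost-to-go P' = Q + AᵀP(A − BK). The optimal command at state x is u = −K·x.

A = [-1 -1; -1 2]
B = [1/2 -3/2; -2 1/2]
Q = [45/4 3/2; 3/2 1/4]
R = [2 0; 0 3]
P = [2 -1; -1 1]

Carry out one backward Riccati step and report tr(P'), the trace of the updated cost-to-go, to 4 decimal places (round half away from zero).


BᵀP = [3.0000 -2.5000; -3.5000 2.0000]
S = R + BᵀPB = [2 0; 0 3] + [6.5000 -5.7500; -5.7500 6.2500] = [8.5000 -5.7500; -5.7500 9.2500]
BᵀPA = [-0.5000 -8.0000; 1.5000 7.5000]
K = S⁻¹·BᵀPA = [0.0878 -0.6776; 0.2167 0.3896]
A−BK = [-0.7188 -0.0768; -0.9328 0.4499]
AᵀP(A−BK) = [0.7188 0.0768; 0.0768 1.6571]
P' = Q + AᵀP(A−BK) = [11.9688 1.5768; 1.5768 1.9071]
tr(P') = 13.8759

13.8759


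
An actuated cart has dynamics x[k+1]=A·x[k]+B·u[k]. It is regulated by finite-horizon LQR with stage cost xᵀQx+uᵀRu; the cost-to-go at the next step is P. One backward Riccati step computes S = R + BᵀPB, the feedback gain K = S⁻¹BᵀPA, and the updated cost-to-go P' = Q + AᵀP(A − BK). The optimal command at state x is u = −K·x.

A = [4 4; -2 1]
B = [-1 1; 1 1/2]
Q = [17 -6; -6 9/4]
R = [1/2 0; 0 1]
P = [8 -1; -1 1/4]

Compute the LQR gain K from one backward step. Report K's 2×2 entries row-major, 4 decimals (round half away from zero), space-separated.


-2.6919 -2.1928 1.1418 1.3346

BᵀP = [-9.0000 1.2500; 7.5000 -0.8750]
S = R + BᵀPB = [1/2 0; 0 1] + [10.2500 -8.3750; -8.3750 7.0625] = [10.7500 -8.3750; -8.3750 8.0625]
BᵀPA = [-38.5000 -34.7500; 31.7500 29.1250]
K = S⁻¹·BᵀPA = [-2.6919 -2.1928; 1.1418 1.3346]
A−BK = [0.1664 0.4726; 0.1210 2.5255]
AᵀP(A−BK) = [5.1115 4.7032; 4.7032 5.1796]
P' = Q + AᵀP(A−BK) = [22.1115 -1.2968; -1.2968 7.4296]
tr(P') = 29.5411


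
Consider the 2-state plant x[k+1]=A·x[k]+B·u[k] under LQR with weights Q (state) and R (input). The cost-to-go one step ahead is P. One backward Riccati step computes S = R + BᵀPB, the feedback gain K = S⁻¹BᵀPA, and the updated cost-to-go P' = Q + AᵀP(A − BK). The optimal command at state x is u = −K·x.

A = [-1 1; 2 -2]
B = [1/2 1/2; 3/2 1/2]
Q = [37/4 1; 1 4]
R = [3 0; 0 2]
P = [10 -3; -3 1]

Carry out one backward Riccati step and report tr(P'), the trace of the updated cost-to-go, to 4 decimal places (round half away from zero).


BᵀP = [0.5000 0.0000; 3.5000 -1.0000]
S = R + BᵀPB = [3 0; 0 2] + [0.2500 0.2500; 0.2500 1.2500] = [3.2500 0.2500; 0.2500 3.2500]
BᵀPA = [-0.5000 0.5000; -5.5000 5.5000]
K = S⁻¹·BᵀPA = [-0.0238 0.0238; -1.6905 1.6905]
A−BK = [-0.1429 0.1429; 2.8810 -2.8810]
AᵀP(A−BK) = [16.6905 -16.6905; -16.6905 16.6905]
P' = Q + AᵀP(A−BK) = [25.9405 -15.6905; -15.6905 20.6905]
tr(P') = 46.6310

46.6310


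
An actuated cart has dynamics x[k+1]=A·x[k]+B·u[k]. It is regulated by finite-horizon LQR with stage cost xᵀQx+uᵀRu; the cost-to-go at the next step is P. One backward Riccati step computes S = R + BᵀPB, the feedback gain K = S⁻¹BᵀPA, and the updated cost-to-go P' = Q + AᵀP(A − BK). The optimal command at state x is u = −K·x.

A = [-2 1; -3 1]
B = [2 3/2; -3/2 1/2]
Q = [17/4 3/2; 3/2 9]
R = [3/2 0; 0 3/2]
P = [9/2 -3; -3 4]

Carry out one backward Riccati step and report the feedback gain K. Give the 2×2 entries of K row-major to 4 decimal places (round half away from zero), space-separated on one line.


0.6631 -0.1545 -1.5322 0.6094

BᵀP = [13.5000 -12.0000; 5.2500 -2.5000]
S = R + BᵀPB = [3/2 0; 0 3/2] + [45.0000 14.2500; 14.2500 6.6250] = [46.5000 14.2500; 14.2500 8.1250]
BᵀPA = [9.0000 1.5000; -3.0000 2.7500]
K = S⁻¹·BᵀPA = [0.6631 -0.1545; -1.5322 0.6094]
A−BK = [-1.0279 0.3948; -1.2393 0.4635]
AᵀP(A−BK) = [7.4356 -2.7811; -2.7811 1.0558]
P' = Q + AᵀP(A−BK) = [11.6856 -1.2811; -1.2811 10.0558]
tr(P') = 21.7414


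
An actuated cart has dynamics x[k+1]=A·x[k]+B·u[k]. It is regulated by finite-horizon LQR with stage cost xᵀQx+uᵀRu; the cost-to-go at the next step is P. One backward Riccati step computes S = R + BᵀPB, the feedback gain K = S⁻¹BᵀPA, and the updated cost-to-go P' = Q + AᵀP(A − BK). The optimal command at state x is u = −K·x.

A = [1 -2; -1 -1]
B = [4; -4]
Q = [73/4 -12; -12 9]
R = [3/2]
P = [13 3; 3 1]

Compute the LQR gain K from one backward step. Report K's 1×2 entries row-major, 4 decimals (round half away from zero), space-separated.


0.2471 -0.6795

BᵀP = [40.0000 8.0000]
S = R + BᵀPB = [3/2] + [128.0000] = [129.5000]
BᵀPA = [32.0000 -88.0000]
K = S⁻¹·BᵀPA = [0.2471 -0.6795]
A−BK = [0.0116 0.7181; -0.0116 -3.7181]
AᵀP(A−BK) = [0.0927 -0.2548; -0.2548 5.2008]
P' = Q + AᵀP(A−BK) = [18.3427 -12.2548; -12.2548 14.2008]
tr(P') = 32.5434


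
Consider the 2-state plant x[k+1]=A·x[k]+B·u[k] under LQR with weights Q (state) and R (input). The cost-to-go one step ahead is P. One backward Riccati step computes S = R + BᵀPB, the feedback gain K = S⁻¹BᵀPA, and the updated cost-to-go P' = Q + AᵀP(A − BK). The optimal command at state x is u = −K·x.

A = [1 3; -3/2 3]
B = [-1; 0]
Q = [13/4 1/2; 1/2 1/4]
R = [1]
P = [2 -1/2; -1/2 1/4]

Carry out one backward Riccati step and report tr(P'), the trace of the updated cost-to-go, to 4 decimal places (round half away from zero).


9.5417

BᵀP = [-2.0000 0.5000]
S = R + BᵀPB = [1] + [2.0000] = [3.0000]
BᵀPA = [-2.7500 -4.5000]
K = S⁻¹·BᵀPA = [-0.9167 -1.5000]
A−BK = [0.0833 1.5000; -1.5000 3.0000]
AᵀP(A−BK) = [1.5417 1.5000; 1.5000 4.5000]
P' = Q + AᵀP(A−BK) = [4.7917 2.0000; 2.0000 4.7500]
tr(P') = 9.5417


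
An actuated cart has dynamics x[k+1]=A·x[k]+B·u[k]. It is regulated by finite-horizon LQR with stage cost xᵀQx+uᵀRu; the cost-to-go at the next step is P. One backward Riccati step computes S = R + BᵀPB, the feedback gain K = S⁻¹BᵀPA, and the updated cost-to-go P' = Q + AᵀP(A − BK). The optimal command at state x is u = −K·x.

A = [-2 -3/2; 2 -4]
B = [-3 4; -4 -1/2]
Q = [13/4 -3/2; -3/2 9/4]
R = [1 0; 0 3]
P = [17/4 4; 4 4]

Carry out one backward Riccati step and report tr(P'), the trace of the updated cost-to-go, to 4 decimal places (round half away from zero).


BᵀP = [-28.7500 -28.0000; 15.0000 14.0000]
S = R + BᵀPB = [1 0; 0 3] + [198.2500 -101.0000; -101.0000 53.0000] = [199.2500 -101.0000; -101.0000 56.0000]
BᵀPA = [1.5000 155.1250; -2.0000 -78.5000]
K = S⁻¹·BᵀPA = [-0.1233 0.7926; -0.2581 0.0277]
A−BK = [-1.3375 0.7670; 1.3777 -0.8158]
AᵀP(A−BK) = [0.6688 -0.3835; -0.3835 0.7871]
P' = Q + AᵀP(A−BK) = [3.9188 -1.8835; -1.8835 3.0371]
tr(P') = 6.9559

6.9559


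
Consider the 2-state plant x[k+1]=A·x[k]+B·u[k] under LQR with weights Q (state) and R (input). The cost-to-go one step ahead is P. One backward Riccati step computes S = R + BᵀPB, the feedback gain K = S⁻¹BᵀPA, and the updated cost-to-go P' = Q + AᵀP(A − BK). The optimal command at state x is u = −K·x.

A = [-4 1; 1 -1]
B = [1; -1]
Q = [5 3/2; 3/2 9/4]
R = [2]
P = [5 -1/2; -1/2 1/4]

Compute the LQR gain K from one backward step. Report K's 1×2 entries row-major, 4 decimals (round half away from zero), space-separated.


-2.7576 0.7576

BᵀP = [5.5000 -0.7500]
S = R + BᵀPB = [2] + [6.2500] = [8.2500]
BᵀPA = [-22.7500 6.2500]
K = S⁻¹·BᵀPA = [-2.7576 0.7576]
A−BK = [-1.2424 0.2424; -1.7576 -0.2424]
AᵀP(A−BK) = [21.5152 -5.5152; -5.5152 1.5152]
P' = Q + AᵀP(A−BK) = [26.5152 -4.0152; -4.0152 3.7652]
tr(P') = 30.2803


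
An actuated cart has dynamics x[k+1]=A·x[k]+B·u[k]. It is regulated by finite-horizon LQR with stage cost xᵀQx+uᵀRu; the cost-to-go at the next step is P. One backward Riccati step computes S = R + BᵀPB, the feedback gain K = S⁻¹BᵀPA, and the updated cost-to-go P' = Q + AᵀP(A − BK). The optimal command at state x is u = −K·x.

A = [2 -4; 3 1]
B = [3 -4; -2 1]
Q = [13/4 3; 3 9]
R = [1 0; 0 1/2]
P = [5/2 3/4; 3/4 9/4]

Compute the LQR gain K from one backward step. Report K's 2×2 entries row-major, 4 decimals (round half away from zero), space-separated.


-2.0150 -0.0752 -2.0039 0.9327

BᵀP = [6.0000 -2.2500; -9.2500 -0.7500]
S = R + BᵀPB = [1 0; 0 1/2] + [22.5000 -26.2500; -26.2500 36.2500] = [23.5000 -26.2500; -26.2500 36.7500]
BᵀPA = [5.2500 -26.2500; -20.7500 36.2500]
K = S⁻¹·BᵀPA = [-2.0150 -0.0752; -2.0039 0.9327]
A−BK = [0.0294 -0.0437; 0.9739 -0.0831]
AᵀP(A−BK) = [8.2472 -1.0020; -1.0020 0.4663]
P' = Q + AᵀP(A−BK) = [11.4972 1.9980; 1.9980 9.4663]
tr(P') = 20.9636


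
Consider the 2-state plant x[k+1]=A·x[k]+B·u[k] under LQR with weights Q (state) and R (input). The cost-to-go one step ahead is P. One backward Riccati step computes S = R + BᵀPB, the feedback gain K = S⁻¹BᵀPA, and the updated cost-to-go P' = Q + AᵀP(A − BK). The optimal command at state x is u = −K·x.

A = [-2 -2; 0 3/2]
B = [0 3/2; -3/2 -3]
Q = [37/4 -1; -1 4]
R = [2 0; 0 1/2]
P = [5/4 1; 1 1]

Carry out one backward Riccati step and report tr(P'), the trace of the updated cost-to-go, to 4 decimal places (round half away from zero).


BᵀP = [-1.5000 -1.5000; -1.1250 -1.5000]
S = R + BᵀPB = [2 0; 0 1/2] + [2.2500 2.2500; 2.2500 2.8125] = [4.2500 2.2500; 2.2500 3.3125]
BᵀPA = [3.0000 0.7500; 2.2500 0.0000]
K = S⁻¹·BᵀPA = [0.5407 0.2756; 0.3120 -0.1872]
A−BK = [-2.4679 -1.7192; 1.7470 1.3518]
AᵀP(A−BK) = [2.6759 1.5945; 1.5945 1.0433]
P' = Q + AᵀP(A−BK) = [11.9259 0.5945; 0.5945 5.0433]
tr(P') = 16.9692

16.9692


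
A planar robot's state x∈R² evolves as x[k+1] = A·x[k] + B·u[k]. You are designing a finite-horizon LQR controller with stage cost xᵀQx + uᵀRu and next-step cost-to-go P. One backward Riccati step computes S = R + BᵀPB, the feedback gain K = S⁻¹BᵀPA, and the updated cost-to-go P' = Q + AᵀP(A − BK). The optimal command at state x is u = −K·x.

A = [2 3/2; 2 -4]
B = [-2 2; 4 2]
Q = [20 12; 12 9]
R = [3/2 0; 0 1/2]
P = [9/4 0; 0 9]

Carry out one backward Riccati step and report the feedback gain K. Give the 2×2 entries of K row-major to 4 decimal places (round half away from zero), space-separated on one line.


0.0103 -0.8979 0.9748 -0.1908

BᵀP = [-4.5000 36.0000; 4.5000 18.0000]
S = R + BᵀPB = [3/2 0; 0 1/2] + [153.0000 63.0000; 63.0000 45.0000] = [154.5000 63.0000; 63.0000 45.5000]
BᵀPA = [63.0000 -150.7500; 45.0000 -65.2500]
K = S⁻¹·BᵀPA = [0.0103 -0.8979; 0.9748 -0.1908]
A−BK = [0.0711 0.0856; 0.0093 -0.0267]
AᵀP(A−BK) = [0.4874 -0.0954; -0.0954 1.2506]
P' = Q + AᵀP(A−BK) = [20.4874 11.9046; 11.9046 10.2506]
tr(P') = 30.7379


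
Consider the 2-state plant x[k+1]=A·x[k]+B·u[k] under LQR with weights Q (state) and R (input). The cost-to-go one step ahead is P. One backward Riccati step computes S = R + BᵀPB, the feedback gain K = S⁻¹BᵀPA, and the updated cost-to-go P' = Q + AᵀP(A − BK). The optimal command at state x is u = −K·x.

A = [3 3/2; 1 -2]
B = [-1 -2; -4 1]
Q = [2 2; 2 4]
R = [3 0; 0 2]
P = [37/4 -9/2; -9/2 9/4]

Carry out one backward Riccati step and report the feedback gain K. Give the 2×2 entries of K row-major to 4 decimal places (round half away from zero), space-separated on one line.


BᵀP = [8.7500 -4.5000; -23.0000 11.2500]
S = R + BᵀPB = [3 0; 0 2] + [9.2500 -22.0000; -22.0000 57.2500] = [12.2500 -22.0000; -22.0000 59.2500]
BᵀPA = [21.7500 22.1250; -57.7500 -57.0000]
K = S⁻¹·BᵀPA = [0.0752 0.2353; -0.9468 -0.8746]
A−BK = [1.1817 -0.0140; 2.2476 -0.1840]
AᵀP(A−BK) = [2.1889 1.7458; 1.7458 1.7510]
P' = Q + AᵀP(A−BK) = [4.1889 3.7458; 3.7458 5.7510]
tr(P') = 9.9400

0.0752 0.2353 -0.9468 -0.8746


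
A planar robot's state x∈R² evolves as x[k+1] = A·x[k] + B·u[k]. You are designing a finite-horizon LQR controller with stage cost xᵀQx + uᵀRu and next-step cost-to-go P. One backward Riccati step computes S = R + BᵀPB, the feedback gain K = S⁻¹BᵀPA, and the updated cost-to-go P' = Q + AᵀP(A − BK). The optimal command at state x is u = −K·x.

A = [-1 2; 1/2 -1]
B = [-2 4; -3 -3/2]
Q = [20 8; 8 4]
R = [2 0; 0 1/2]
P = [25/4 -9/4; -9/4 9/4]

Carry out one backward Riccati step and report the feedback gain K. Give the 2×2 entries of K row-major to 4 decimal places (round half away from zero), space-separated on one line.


-0.0284 0.0567 -0.2649 0.5298

BᵀP = [-5.7500 -2.2500; 28.3750 -12.3750]
S = R + BᵀPB = [2 0; 0 1/2] + [18.2500 -19.6250; -19.6250 132.0625] = [20.2500 -19.6250; -19.6250 132.5625]
BᵀPA = [4.6250 -9.2500; -34.5625 69.1250]
K = S⁻¹·BᵀPA = [-0.0284 0.0567; -0.2649 0.5298]
A−BK = [0.0030 -0.0060; 0.0176 -0.0351]
AᵀP(A−BK) = [0.0372 -0.0744; -0.0744 0.1489]
P' = Q + AᵀP(A−BK) = [20.0372 7.9256; 7.9256 4.1489]
tr(P') = 24.1861


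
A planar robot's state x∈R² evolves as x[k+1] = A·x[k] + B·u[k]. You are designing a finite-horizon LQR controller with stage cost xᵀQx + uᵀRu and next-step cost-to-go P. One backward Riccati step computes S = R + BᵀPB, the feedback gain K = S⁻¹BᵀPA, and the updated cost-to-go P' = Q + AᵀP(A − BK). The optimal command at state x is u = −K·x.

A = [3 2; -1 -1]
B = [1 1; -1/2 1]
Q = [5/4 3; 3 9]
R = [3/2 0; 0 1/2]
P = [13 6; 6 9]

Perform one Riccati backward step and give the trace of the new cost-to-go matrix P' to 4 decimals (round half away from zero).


BᵀP = [10.0000 1.5000; 19.0000 15.0000]
S = R + BᵀPB = [3/2 0; 0 1/2] + [9.2500 11.5000; 11.5000 34.0000] = [10.7500 11.5000; 11.5000 34.5000]
BᵀPA = [28.5000 18.5000; 42.0000 23.0000]
K = S⁻¹·BᵀPA = [2.0964 1.5663; 0.5186 0.1446]
A−BK = [0.3850 0.2892; -0.4704 -0.3614]
AᵀP(A−BK) = [8.4720 6.2892; 6.2892 4.6988]
P' = Q + AᵀP(A−BK) = [9.7220 9.2892; 9.2892 13.6988]
tr(P') = 23.4208

23.4208


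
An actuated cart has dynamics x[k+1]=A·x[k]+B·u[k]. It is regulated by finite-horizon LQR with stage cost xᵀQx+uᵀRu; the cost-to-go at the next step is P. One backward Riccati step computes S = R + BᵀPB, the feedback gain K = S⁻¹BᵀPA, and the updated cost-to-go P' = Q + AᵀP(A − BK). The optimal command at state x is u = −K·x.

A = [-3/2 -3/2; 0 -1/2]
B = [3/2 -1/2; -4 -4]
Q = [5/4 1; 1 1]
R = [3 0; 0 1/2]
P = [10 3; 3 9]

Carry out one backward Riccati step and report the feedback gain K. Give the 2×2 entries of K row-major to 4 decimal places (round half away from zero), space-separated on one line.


-0.6794 -0.6497 0.6923 0.7870

BᵀP = [3.0000 -31.5000; -17.0000 -37.5000]
S = R + BᵀPB = [3 0; 0 1/2] + [130.5000 124.5000; 124.5000 158.5000] = [133.5000 124.5000; 124.5000 159.0000]
BᵀPA = [-4.5000 11.2500; 25.5000 44.2500]
K = S⁻¹·BᵀPA = [-0.6794 -0.6497; 0.6923 0.7870]
A−BK = [-0.1348 -0.1319; 0.0519 0.0493]
AᵀP(A−BK) = [1.7882 1.7570; 1.7570 1.7330]
P' = Q + AᵀP(A−BK) = [3.0382 2.7570; 2.7570 2.7330]
tr(P') = 5.7712


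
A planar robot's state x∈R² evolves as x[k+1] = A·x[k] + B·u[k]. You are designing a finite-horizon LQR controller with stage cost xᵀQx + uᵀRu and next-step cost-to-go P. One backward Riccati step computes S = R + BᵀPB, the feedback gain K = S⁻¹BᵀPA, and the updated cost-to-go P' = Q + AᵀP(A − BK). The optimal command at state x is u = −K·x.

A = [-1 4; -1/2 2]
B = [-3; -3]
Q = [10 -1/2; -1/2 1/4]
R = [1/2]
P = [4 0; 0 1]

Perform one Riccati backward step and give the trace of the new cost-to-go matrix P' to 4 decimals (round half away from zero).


BᵀP = [-12.0000 -3.0000]
S = R + BᵀPB = [1/2] + [45.0000] = [45.5000]
BᵀPA = [13.5000 -54.0000]
K = S⁻¹·BᵀPA = [0.2967 -1.1868]
A−BK = [-0.1099 0.4396; 0.3901 -1.5604]
AᵀP(A−BK) = [0.2445 -0.9780; -0.9780 3.9121]
P' = Q + AᵀP(A−BK) = [10.2445 -1.4780; -1.4780 4.1621]
tr(P') = 14.4066

14.4066


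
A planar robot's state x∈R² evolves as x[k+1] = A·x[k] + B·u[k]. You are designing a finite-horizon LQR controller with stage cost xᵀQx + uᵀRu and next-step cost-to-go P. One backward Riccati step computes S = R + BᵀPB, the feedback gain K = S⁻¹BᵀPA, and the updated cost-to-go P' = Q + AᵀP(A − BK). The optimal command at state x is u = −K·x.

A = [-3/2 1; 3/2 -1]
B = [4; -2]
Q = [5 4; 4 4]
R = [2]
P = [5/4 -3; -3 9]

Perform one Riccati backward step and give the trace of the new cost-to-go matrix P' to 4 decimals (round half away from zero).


10.2724

BᵀP = [11.0000 -30.0000]
S = R + BᵀPB = [2] + [104.0000] = [106.0000]
BᵀPA = [-61.5000 41.0000]
K = S⁻¹·BᵀPA = [-0.5802 0.3868]
A−BK = [0.8208 -0.5472; 0.3396 -0.2264]
AᵀP(A−BK) = [0.8809 -0.5873; -0.5873 0.3915]
P' = Q + AᵀP(A−BK) = [5.8809 3.4127; 3.4127 4.3915]
tr(P') = 10.2724


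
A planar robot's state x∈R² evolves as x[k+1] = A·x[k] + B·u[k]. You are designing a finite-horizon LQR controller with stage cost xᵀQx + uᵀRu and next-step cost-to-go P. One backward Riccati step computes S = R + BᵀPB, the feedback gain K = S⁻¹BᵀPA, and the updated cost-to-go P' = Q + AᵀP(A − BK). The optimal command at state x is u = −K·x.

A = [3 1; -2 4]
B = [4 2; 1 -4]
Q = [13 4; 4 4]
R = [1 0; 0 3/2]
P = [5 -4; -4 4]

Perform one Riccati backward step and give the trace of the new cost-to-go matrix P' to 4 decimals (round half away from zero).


BᵀP = [16.0000 -12.0000; 26.0000 -24.0000]
S = R + BᵀPB = [1 0; 0 3/2] + [52.0000 80.0000; 80.0000 148.0000] = [53.0000 80.0000; 80.0000 149.5000]
BᵀPA = [72.0000 -32.0000; 126.0000 -70.0000]
K = S⁻¹·BᵀPA = [0.4490 0.5356; 0.6026 -0.7548]
A−BK = [-0.0010 0.3672; -0.0387 0.4450]
AᵀP(A−BK) = [0.7519 -0.4539; -0.4539 1.3006]
P' = Q + AᵀP(A−BK) = [13.7519 3.5461; 3.5461 5.3006]
tr(P') = 19.0525

19.0525


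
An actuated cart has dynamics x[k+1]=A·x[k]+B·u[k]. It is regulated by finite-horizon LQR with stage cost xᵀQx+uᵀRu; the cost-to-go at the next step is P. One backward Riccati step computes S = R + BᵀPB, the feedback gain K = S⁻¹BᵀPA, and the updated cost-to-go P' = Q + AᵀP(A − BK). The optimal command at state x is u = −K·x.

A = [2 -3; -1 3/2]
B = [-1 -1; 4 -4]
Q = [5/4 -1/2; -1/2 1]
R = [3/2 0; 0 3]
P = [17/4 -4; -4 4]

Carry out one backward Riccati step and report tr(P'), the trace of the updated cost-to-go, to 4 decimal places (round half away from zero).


5.5873

BᵀP = [-20.2500 20.0000; 11.7500 -12.0000]
S = R + BᵀPB = [3/2 0; 0 3] + [100.2500 -59.7500; -59.7500 36.2500] = [101.7500 -59.7500; -59.7500 39.2500]
BᵀPA = [-60.5000 90.7500; 35.5000 -53.2500]
K = S⁻¹·BᵀPA = [-0.5984 0.8976; -0.0065 0.0097]
A−BK = [1.3951 -2.0927; 1.3677 -2.0515]
AᵀP(A−BK) = [1.0269 -1.5403; -1.5403 2.3104]
P' = Q + AᵀP(A−BK) = [2.2769 -2.0403; -2.0403 3.3104]
tr(P') = 5.5873


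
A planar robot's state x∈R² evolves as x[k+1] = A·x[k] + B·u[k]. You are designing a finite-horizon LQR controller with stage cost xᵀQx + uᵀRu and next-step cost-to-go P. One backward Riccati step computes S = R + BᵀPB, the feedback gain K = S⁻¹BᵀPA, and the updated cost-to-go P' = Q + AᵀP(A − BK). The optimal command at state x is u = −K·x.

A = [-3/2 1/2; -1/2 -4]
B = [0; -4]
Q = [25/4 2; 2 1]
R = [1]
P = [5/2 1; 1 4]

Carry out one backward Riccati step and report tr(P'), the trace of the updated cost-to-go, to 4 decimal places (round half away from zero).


13.8462

BᵀP = [-4.0000 -16.0000]
S = R + BᵀPB = [1] + [64.0000] = [65.0000]
BᵀPA = [14.0000 62.0000]
K = S⁻¹·BᵀPA = [0.2154 0.9538]
A−BK = [-1.5000 0.5000; 0.3615 -0.1846]
AᵀP(A−BK) = [5.1096 -1.4788; -1.4788 1.4865]
P' = Q + AᵀP(A−BK) = [11.3596 0.5212; 0.5212 2.4865]
tr(P') = 13.8462


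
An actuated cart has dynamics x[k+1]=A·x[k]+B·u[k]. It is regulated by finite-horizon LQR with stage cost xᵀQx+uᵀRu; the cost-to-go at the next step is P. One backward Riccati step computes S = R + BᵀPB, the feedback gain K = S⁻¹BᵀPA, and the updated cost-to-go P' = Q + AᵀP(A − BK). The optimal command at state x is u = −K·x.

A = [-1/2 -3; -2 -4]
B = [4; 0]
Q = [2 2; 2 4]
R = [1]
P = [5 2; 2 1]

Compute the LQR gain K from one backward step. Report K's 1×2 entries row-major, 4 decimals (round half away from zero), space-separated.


BᵀP = [20.0000 8.0000]
S = R + BᵀPB = [1] + [80.0000] = [81.0000]
BᵀPA = [-26.0000 -92.0000]
K = S⁻¹·BᵀPA = [-0.3210 -1.1358]
A−BK = [0.7840 1.5432; -2.0000 -4.0000]
AᵀP(A−BK) = [0.9043 1.9691; 1.9691 4.5062]
P' = Q + AᵀP(A−BK) = [2.9043 3.9691; 3.9691 8.5062]
tr(P') = 11.4105

-0.3210 -1.1358


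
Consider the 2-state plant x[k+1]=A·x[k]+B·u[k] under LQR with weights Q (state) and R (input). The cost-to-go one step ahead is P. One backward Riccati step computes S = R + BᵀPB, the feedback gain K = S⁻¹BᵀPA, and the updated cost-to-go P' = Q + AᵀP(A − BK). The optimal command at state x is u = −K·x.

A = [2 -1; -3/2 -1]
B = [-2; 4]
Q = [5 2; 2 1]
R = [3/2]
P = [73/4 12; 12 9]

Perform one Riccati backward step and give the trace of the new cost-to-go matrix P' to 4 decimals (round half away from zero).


56.7170

BᵀP = [11.5000 12.0000]
S = R + BᵀPB = [3/2] + [25.0000] = [26.5000]
BᵀPA = [5.0000 -23.5000]
K = S⁻¹·BᵀPA = [0.1887 -0.8868]
A−BK = [2.3774 -2.7736; -2.2547 2.5472]
AᵀP(A−BK) = [20.3066 -24.5660; -24.5660 30.4104]
P' = Q + AᵀP(A−BK) = [25.3066 -22.5660; -22.5660 31.4104]
tr(P') = 56.7170


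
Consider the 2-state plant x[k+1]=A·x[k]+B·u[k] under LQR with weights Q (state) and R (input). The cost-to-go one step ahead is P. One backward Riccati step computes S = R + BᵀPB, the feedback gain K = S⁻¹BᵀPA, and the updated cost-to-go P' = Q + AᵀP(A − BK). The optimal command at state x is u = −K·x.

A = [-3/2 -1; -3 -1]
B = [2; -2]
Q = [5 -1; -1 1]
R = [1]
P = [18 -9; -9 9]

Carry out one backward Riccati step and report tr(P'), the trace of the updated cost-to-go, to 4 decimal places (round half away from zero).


49.6823

BᵀP = [54.0000 -36.0000]
S = R + BᵀPB = [1] + [180.0000] = [181.0000]
BᵀPA = [27.0000 -18.0000]
K = S⁻¹·BᵀPA = [0.1492 -0.0994]
A−BK = [-1.7983 -0.8011; -2.7017 -1.1989]
AᵀP(A−BK) = [36.4724 16.1851; 16.1851 7.2099]
P' = Q + AᵀP(A−BK) = [41.4724 15.1851; 15.1851 8.2099]
tr(P') = 49.6823


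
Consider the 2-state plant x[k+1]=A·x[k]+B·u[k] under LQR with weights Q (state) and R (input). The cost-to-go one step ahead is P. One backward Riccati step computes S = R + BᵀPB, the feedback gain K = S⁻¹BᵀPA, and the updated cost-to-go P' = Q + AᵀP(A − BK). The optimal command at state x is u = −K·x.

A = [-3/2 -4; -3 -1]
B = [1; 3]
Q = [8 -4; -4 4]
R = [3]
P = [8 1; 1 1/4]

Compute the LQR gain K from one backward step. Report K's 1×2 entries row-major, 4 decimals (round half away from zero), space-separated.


BᵀP = [11.0000 1.7500]
S = R + BᵀPB = [3] + [16.2500] = [19.2500]
BᵀPA = [-21.7500 -45.7500]
K = S⁻¹·BᵀPA = [-1.1299 -2.3766]
A−BK = [-0.3701 -1.6234; 0.3896 6.1299]
AᵀP(A−BK) = [4.6753 10.5584; 10.5584 27.5195]
P' = Q + AᵀP(A−BK) = [12.6753 6.5584; 6.5584 31.5195]
tr(P') = 44.1948

-1.1299 -2.3766


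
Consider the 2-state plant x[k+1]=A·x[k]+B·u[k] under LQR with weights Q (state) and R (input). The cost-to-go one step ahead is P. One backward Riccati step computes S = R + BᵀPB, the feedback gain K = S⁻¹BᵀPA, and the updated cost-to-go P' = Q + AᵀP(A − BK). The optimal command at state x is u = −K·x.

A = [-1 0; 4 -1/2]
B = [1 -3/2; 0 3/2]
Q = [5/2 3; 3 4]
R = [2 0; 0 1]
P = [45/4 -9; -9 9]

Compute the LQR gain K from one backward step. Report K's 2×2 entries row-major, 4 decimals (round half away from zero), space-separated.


0.3873 -0.0792 1.7245 -0.1827

BᵀP = [11.2500 -9.0000; -30.3750 27.0000]
S = R + BᵀPB = [2 0; 0 1] + [11.2500 -30.3750; -30.3750 86.0625] = [13.2500 -30.3750; -30.3750 87.0625]
BᵀPA = [-47.2500 4.5000; 138.3750 -13.5000]
K = S⁻¹·BᵀPA = [0.3873 -0.0792; 1.7245 -0.1827]
A−BK = [1.1995 -0.1949; 1.4133 -0.2260]
AᵀP(A−BK) = [6.9223 -0.9621; -0.9621 0.1401]
P' = Q + AᵀP(A−BK) = [9.4223 2.0379; 2.0379 4.1401]
tr(P') = 13.5624


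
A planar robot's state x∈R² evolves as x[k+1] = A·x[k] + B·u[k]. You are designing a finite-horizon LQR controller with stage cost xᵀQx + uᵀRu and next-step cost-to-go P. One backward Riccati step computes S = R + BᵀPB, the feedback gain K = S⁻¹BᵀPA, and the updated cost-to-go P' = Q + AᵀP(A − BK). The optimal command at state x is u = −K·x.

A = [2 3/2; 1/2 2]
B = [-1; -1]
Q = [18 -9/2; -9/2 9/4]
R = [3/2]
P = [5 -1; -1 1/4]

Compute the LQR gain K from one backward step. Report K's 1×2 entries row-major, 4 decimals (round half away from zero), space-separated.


-1.6053 -0.9474

BᵀP = [-4.0000 0.7500]
S = R + BᵀPB = [3/2] + [3.2500] = [4.7500]
BᵀPA = [-7.6250 -4.5000]
K = S⁻¹·BᵀPA = [-1.6053 -0.9474]
A−BK = [0.3947 0.5526; -1.1053 1.0526]
AᵀP(A−BK) = [5.8224 3.2763; 3.2763 1.9868]
P' = Q + AᵀP(A−BK) = [23.8224 -1.2237; -1.2237 4.2368]
tr(P') = 28.0592


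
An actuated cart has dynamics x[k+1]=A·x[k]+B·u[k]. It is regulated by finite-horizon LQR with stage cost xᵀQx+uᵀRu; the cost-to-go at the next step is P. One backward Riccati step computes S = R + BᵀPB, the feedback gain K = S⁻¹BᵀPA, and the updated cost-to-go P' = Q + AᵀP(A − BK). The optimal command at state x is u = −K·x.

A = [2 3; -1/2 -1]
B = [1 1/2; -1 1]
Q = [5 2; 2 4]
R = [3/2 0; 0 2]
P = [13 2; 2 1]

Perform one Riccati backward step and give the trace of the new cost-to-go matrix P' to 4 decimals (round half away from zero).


24.3723

BᵀP = [11.0000 1.0000; 8.5000 2.0000]
S = R + BᵀPB = [3/2 0; 0 2] + [10.0000 6.5000; 6.5000 6.2500] = [11.5000 6.5000; 6.5000 8.2500]
BᵀPA = [21.5000 32.0000; 16.0000 23.5000]
K = S⁻¹·BᵀPA = [1.3943 2.1140; 0.8409 1.1829]
A−BK = [0.1853 0.2945; 0.0534 -0.0689]
AᵀP(A−BK) = [4.8189 7.1223; 7.1223 10.5534]
P' = Q + AᵀP(A−BK) = [9.8189 9.1223; 9.1223 14.5534]
tr(P') = 24.3723
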